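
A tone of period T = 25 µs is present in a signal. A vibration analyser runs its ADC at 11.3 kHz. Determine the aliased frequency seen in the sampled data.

5.2 kHz

T = 25 µs → f = 1/T = 40 kHz.
40 kHz mod fs = 6.1 kHz.
6.1 kHz > fs/2 = 5.65 kHz, folds to fs − 6.1 kHz = 5.2 kHz.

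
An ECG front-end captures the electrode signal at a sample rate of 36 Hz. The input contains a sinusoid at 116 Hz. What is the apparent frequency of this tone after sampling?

8 Hz

116 Hz mod fs = 8 Hz.
8 Hz ≤ fs/2 = 18 Hz, appears at 8 Hz.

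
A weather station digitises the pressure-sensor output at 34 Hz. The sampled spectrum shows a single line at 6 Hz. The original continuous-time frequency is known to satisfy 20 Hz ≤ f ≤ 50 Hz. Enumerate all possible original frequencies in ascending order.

28 Hz, 40 Hz

Frequencies that alias to 6 Hz are k·fs ± 6 Hz for integer k ≥ 0.
k=0: 6 Hz.
k=1: 28 Hz, 40 Hz.
k=2: 62 Hz, 74 Hz.
Within [20 Hz, 50 Hz]: 28 Hz, 40 Hz.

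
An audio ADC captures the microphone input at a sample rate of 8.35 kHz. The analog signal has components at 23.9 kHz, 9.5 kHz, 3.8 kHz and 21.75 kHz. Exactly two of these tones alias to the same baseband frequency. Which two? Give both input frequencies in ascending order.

9.5 kHz, 23.9 kHz

fs/2 = 4.175 kHz.
23.9 kHz mod fs = 7.2 kHz.
7.2 kHz > fs/2 = 4.175 kHz, folds to fs − 7.2 kHz = 1.15 kHz.
9.5 kHz mod fs = 1.15 kHz.
1.15 kHz ≤ fs/2 = 4.175 kHz, appears at 1.15 kHz.
3.8 kHz ≤ fs/2 = 4.175 kHz, passes unchanged.
21.75 kHz mod fs = 5.05 kHz.
5.05 kHz > fs/2 = 4.175 kHz, folds to fs − 5.05 kHz = 3.3 kHz.
9.5 kHz and 23.9 kHz both map to 1.15 kHz.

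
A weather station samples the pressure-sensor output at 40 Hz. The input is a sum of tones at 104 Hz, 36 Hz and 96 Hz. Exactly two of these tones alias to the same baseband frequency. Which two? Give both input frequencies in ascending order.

fs/2 = 20 Hz.
104 Hz mod fs = 24 Hz.
24 Hz > fs/2 = 20 Hz, folds to fs − 24 Hz = 16 Hz.
36 Hz > fs/2 = 20 Hz, folds to fs − 36 Hz = 4 Hz.
96 Hz mod fs = 16 Hz.
16 Hz ≤ fs/2 = 20 Hz, appears at 16 Hz.
96 Hz and 104 Hz both map to 16 Hz.

96 Hz, 104 Hz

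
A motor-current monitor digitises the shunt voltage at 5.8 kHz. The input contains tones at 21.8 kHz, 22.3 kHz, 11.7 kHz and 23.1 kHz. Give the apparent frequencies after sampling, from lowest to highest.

0.1 kHz, 0.9 kHz, 1.4 kHz

fs/2 = 2.9 kHz.
21.8 kHz mod fs = 4.4 kHz.
4.4 kHz > fs/2 = 2.9 kHz, folds to fs − 4.4 kHz = 1.4 kHz.
22.3 kHz mod fs = 4.9 kHz.
4.9 kHz > fs/2 = 2.9 kHz, folds to fs − 4.9 kHz = 0.9 kHz.
11.7 kHz mod fs = 0.1 kHz.
0.1 kHz ≤ fs/2 = 2.9 kHz, appears at 0.1 kHz.
23.1 kHz mod fs = 5.7 kHz.
5.7 kHz > fs/2 = 2.9 kHz, folds to fs − 5.7 kHz = 0.1 kHz.
Distinct values: {0.1 kHz, 0.9 kHz, 1.4 kHz}.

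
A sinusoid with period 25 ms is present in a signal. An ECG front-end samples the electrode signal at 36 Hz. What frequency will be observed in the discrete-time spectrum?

4 Hz

T = 25 ms → f = 1/T = 40 Hz.
40 Hz mod fs = 4 Hz.
4 Hz ≤ fs/2 = 18 Hz, appears at 4 Hz.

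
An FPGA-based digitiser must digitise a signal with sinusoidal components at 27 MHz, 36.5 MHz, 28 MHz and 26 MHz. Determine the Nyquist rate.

73 MHz

Highest-frequency component: 36.5 MHz.
Nyquist rate = 2 × 36.5 MHz = 73 MHz.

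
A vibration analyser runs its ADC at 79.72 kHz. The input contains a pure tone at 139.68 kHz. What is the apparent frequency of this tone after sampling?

139.68 kHz mod fs = 59.96 kHz.
59.96 kHz > fs/2 = 39.86 kHz, folds to fs − 59.96 kHz = 19.76 kHz.

19.76 kHz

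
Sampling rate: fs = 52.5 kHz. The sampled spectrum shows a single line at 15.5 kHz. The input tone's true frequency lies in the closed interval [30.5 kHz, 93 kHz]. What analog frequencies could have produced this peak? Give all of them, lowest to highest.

37 kHz, 68 kHz, 89.5 kHz

Frequencies that alias to 15.5 kHz are k·fs ± 15.5 kHz for integer k ≥ 0.
k=0: 15.5 kHz.
k=1: 37 kHz, 68 kHz.
k=2: 89.5 kHz, 120.5 kHz.
k=3: 142 kHz, 173 kHz.
Within [30.5 kHz, 93 kHz]: 37 kHz, 68 kHz, 89.5 kHz.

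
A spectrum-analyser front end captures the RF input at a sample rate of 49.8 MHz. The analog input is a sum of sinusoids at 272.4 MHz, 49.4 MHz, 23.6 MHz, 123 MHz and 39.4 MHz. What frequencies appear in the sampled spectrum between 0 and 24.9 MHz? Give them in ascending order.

fs/2 = 24.9 MHz.
272.4 MHz mod fs = 23.4 MHz.
23.4 MHz ≤ fs/2 = 24.9 MHz, appears at 23.4 MHz.
49.4 MHz > fs/2 = 24.9 MHz, folds to fs − 49.4 MHz = 0.4 MHz.
23.6 MHz ≤ fs/2 = 24.9 MHz, passes unchanged.
123 MHz mod fs = 23.4 MHz.
23.4 MHz ≤ fs/2 = 24.9 MHz, appears at 23.4 MHz.
39.4 MHz > fs/2 = 24.9 MHz, folds to fs − 39.4 MHz = 10.4 MHz.
Distinct values: {0.4 MHz, 10.4 MHz, 23.4 MHz, 23.6 MHz}.

0.4 MHz, 10.4 MHz, 23.4 MHz, 23.6 MHz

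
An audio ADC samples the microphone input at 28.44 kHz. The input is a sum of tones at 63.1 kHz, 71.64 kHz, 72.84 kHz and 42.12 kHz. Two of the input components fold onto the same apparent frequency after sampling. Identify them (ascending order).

fs/2 = 14.22 kHz.
63.1 kHz mod fs = 6.22 kHz.
6.22 kHz ≤ fs/2 = 14.22 kHz, appears at 6.22 kHz.
71.64 kHz mod fs = 14.76 kHz.
14.76 kHz > fs/2 = 14.22 kHz, folds to fs − 14.76 kHz = 13.68 kHz.
72.84 kHz mod fs = 15.96 kHz.
15.96 kHz > fs/2 = 14.22 kHz, folds to fs − 15.96 kHz = 12.48 kHz.
42.12 kHz mod fs = 13.68 kHz.
13.68 kHz ≤ fs/2 = 14.22 kHz, appears at 13.68 kHz.
42.12 kHz and 71.64 kHz both map to 13.68 kHz.

42.12 kHz, 71.64 kHz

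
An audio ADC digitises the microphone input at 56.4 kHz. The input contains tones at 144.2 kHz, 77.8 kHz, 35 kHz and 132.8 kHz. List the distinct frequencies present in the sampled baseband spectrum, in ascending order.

20 kHz, 21.4 kHz, 25 kHz

fs/2 = 28.2 kHz.
144.2 kHz mod fs = 31.4 kHz.
31.4 kHz > fs/2 = 28.2 kHz, folds to fs − 31.4 kHz = 25 kHz.
77.8 kHz mod fs = 21.4 kHz.
21.4 kHz ≤ fs/2 = 28.2 kHz, appears at 21.4 kHz.
35 kHz > fs/2 = 28.2 kHz, folds to fs − 35 kHz = 21.4 kHz.
132.8 kHz mod fs = 20 kHz.
20 kHz ≤ fs/2 = 28.2 kHz, appears at 20 kHz.
Distinct values: {20 kHz, 21.4 kHz, 25 kHz}.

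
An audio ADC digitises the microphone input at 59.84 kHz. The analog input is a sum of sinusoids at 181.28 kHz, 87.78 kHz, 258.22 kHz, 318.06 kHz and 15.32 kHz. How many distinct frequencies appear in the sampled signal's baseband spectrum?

4

fs/2 = 29.92 kHz.
181.28 kHz mod fs = 1.76 kHz.
1.76 kHz ≤ fs/2 = 29.92 kHz, appears at 1.76 kHz.
87.78 kHz mod fs = 27.94 kHz.
27.94 kHz ≤ fs/2 = 29.92 kHz, appears at 27.94 kHz.
258.22 kHz mod fs = 18.86 kHz.
18.86 kHz ≤ fs/2 = 29.92 kHz, appears at 18.86 kHz.
318.06 kHz mod fs = 18.86 kHz.
18.86 kHz ≤ fs/2 = 29.92 kHz, appears at 18.86 kHz.
15.32 kHz ≤ fs/2 = 29.92 kHz, passes unchanged.
Distinct values: {1.76 kHz, 15.32 kHz, 18.86 kHz, 27.94 kHz} → 4.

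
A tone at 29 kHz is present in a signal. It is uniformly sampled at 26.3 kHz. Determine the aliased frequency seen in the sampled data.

29 kHz mod fs = 2.7 kHz.
2.7 kHz ≤ fs/2 = 13.15 kHz, appears at 2.7 kHz.

2.7 kHz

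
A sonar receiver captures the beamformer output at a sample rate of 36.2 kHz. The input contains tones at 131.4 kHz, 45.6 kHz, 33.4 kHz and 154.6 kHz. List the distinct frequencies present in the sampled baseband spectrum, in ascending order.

fs/2 = 18.1 kHz.
131.4 kHz mod fs = 22.8 kHz.
22.8 kHz > fs/2 = 18.1 kHz, folds to fs − 22.8 kHz = 13.4 kHz.
45.6 kHz mod fs = 9.4 kHz.
9.4 kHz ≤ fs/2 = 18.1 kHz, appears at 9.4 kHz.
33.4 kHz > fs/2 = 18.1 kHz, folds to fs − 33.4 kHz = 2.8 kHz.
154.6 kHz mod fs = 9.8 kHz.
9.8 kHz ≤ fs/2 = 18.1 kHz, appears at 9.8 kHz.
Distinct values: {2.8 kHz, 9.4 kHz, 9.8 kHz, 13.4 kHz}.

2.8 kHz, 9.4 kHz, 9.8 kHz, 13.4 kHz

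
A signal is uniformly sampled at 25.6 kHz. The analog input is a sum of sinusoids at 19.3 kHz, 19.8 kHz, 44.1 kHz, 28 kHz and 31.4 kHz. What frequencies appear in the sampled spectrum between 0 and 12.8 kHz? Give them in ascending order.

2.4 kHz, 5.8 kHz, 6.3 kHz, 7.1 kHz

fs/2 = 12.8 kHz.
19.3 kHz > fs/2 = 12.8 kHz, folds to fs − 19.3 kHz = 6.3 kHz.
19.8 kHz > fs/2 = 12.8 kHz, folds to fs − 19.8 kHz = 5.8 kHz.
44.1 kHz mod fs = 18.5 kHz.
18.5 kHz > fs/2 = 12.8 kHz, folds to fs − 18.5 kHz = 7.1 kHz.
28 kHz mod fs = 2.4 kHz.
2.4 kHz ≤ fs/2 = 12.8 kHz, appears at 2.4 kHz.
31.4 kHz mod fs = 5.8 kHz.
5.8 kHz ≤ fs/2 = 12.8 kHz, appears at 5.8 kHz.
Distinct values: {2.4 kHz, 5.8 kHz, 6.3 kHz, 7.1 kHz}.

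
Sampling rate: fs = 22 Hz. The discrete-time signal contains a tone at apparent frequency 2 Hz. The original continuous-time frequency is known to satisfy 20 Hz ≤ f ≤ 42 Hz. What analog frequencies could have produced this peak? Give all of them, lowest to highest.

20 Hz, 24 Hz, 42 Hz

Frequencies that alias to 2 Hz are k·fs ± 2 Hz for integer k ≥ 0.
k=0: 2 Hz.
k=1: 20 Hz, 24 Hz.
k=2: 42 Hz, 46 Hz.
k=3: 64 Hz, 68 Hz.
Within [20 Hz, 42 Hz]: 20 Hz, 24 Hz, 42 Hz.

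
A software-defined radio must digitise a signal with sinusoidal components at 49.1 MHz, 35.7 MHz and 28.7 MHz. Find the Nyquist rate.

98.2 MHz

Highest-frequency component: 49.1 MHz.
Nyquist rate = 2 × 49.1 MHz = 98.2 MHz.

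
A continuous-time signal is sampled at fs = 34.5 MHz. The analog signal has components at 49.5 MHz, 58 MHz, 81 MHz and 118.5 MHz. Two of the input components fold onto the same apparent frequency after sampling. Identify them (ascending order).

fs/2 = 17.25 MHz.
49.5 MHz mod fs = 15 MHz.
15 MHz ≤ fs/2 = 17.25 MHz, appears at 15 MHz.
58 MHz mod fs = 23.5 MHz.
23.5 MHz > fs/2 = 17.25 MHz, folds to fs − 23.5 MHz = 11 MHz.
81 MHz mod fs = 12 MHz.
12 MHz ≤ fs/2 = 17.25 MHz, appears at 12 MHz.
118.5 MHz mod fs = 15 MHz.
15 MHz ≤ fs/2 = 17.25 MHz, appears at 15 MHz.
49.5 MHz and 118.5 MHz both map to 15 MHz.

49.5 MHz, 118.5 MHz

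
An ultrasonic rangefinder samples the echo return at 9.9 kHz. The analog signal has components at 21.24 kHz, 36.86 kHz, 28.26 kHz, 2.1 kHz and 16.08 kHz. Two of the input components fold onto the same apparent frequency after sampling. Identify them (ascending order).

21.24 kHz, 28.26 kHz

fs/2 = 4.95 kHz.
21.24 kHz mod fs = 1.44 kHz.
1.44 kHz ≤ fs/2 = 4.95 kHz, appears at 1.44 kHz.
36.86 kHz mod fs = 7.16 kHz.
7.16 kHz > fs/2 = 4.95 kHz, folds to fs − 7.16 kHz = 2.74 kHz.
28.26 kHz mod fs = 8.46 kHz.
8.46 kHz > fs/2 = 4.95 kHz, folds to fs − 8.46 kHz = 1.44 kHz.
2.1 kHz ≤ fs/2 = 4.95 kHz, passes unchanged.
16.08 kHz mod fs = 6.18 kHz.
6.18 kHz > fs/2 = 4.95 kHz, folds to fs − 6.18 kHz = 3.72 kHz.
21.24 kHz and 28.26 kHz both map to 1.44 kHz.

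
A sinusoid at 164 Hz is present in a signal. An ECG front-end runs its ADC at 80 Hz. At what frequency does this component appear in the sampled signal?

164 Hz mod fs = 4 Hz.
4 Hz ≤ fs/2 = 40 Hz, appears at 4 Hz.

4 Hz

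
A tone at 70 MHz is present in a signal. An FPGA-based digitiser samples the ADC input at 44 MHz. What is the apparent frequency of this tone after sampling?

70 MHz mod fs = 26 MHz.
26 MHz > fs/2 = 22 MHz, folds to fs − 26 MHz = 18 MHz.

18 MHz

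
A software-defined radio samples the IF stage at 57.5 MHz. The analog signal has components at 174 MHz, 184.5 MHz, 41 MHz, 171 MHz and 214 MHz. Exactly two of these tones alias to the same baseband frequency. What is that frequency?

fs/2 = 28.75 MHz.
174 MHz mod fs = 1.5 MHz.
1.5 MHz ≤ fs/2 = 28.75 MHz, appears at 1.5 MHz.
184.5 MHz mod fs = 12 MHz.
12 MHz ≤ fs/2 = 28.75 MHz, appears at 12 MHz.
41 MHz > fs/2 = 28.75 MHz, folds to fs − 41 MHz = 16.5 MHz.
171 MHz mod fs = 56 MHz.
56 MHz > fs/2 = 28.75 MHz, folds to fs − 56 MHz = 1.5 MHz.
214 MHz mod fs = 41.5 MHz.
41.5 MHz > fs/2 = 28.75 MHz, folds to fs − 41.5 MHz = 16 MHz.
171 MHz and 174 MHz both map to 1.5 MHz.

1.5 MHz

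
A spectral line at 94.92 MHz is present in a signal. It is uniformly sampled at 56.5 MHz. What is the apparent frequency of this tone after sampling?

94.92 MHz mod fs = 38.42 MHz.
38.42 MHz > fs/2 = 28.25 MHz, folds to fs − 38.42 MHz = 18.08 MHz.

18.08 MHz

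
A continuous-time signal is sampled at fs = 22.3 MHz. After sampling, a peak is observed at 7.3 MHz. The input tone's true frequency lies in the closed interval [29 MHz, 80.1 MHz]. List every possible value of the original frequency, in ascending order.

Frequencies that alias to 7.3 MHz are k·fs ± 7.3 MHz for integer k ≥ 0.
k=0: 7.3 MHz.
k=1: 15 MHz, 29.6 MHz.
k=2: 37.3 MHz, 51.9 MHz.
k=3: 59.6 MHz, 74.2 MHz.
k=4: 81.9 MHz, 96.5 MHz.
Within [29 MHz, 80.1 MHz]: 29.6 MHz, 37.3 MHz, 51.9 MHz, 59.6 MHz, 74.2 MHz.

29.6 MHz, 37.3 MHz, 51.9 MHz, 59.6 MHz, 74.2 MHz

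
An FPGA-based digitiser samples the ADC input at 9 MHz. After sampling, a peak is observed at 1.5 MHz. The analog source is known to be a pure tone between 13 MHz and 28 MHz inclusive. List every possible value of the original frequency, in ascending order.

Frequencies that alias to 1.5 MHz are k·fs ± 1.5 MHz for integer k ≥ 0.
k=0: 1.5 MHz.
k=1: 7.5 MHz, 10.5 MHz.
k=2: 16.5 MHz, 19.5 MHz.
k=3: 25.5 MHz, 28.5 MHz.
k=4: 34.5 MHz, 37.5 MHz.
Within [13 MHz, 28 MHz]: 16.5 MHz, 19.5 MHz, 25.5 MHz.

16.5 MHz, 19.5 MHz, 25.5 MHz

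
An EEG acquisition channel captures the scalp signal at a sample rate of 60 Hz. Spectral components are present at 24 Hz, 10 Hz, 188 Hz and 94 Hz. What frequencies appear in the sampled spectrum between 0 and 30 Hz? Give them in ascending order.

8 Hz, 10 Hz, 24 Hz, 26 Hz

fs/2 = 30 Hz.
24 Hz ≤ fs/2 = 30 Hz, passes unchanged.
10 Hz ≤ fs/2 = 30 Hz, passes unchanged.
188 Hz mod fs = 8 Hz.
8 Hz ≤ fs/2 = 30 Hz, appears at 8 Hz.
94 Hz mod fs = 34 Hz.
34 Hz > fs/2 = 30 Hz, folds to fs − 34 Hz = 26 Hz.
Distinct values: {8 Hz, 10 Hz, 24 Hz, 26 Hz}.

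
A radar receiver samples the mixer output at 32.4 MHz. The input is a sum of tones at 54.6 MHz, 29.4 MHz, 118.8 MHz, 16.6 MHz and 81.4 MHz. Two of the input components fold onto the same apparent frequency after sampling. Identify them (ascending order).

fs/2 = 16.2 MHz.
54.6 MHz mod fs = 22.2 MHz.
22.2 MHz > fs/2 = 16.2 MHz, folds to fs − 22.2 MHz = 10.2 MHz.
29.4 MHz > fs/2 = 16.2 MHz, folds to fs − 29.4 MHz = 3 MHz.
118.8 MHz mod fs = 21.6 MHz.
21.6 MHz > fs/2 = 16.2 MHz, folds to fs − 21.6 MHz = 10.8 MHz.
16.6 MHz > fs/2 = 16.2 MHz, folds to fs − 16.6 MHz = 15.8 MHz.
81.4 MHz mod fs = 16.6 MHz.
16.6 MHz > fs/2 = 16.2 MHz, folds to fs − 16.6 MHz = 15.8 MHz.
16.6 MHz and 81.4 MHz both map to 15.8 MHz.

16.6 MHz, 81.4 MHz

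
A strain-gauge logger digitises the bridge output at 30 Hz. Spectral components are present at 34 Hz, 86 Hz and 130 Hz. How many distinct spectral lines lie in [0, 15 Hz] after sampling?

fs/2 = 15 Hz.
34 Hz mod fs = 4 Hz.
4 Hz ≤ fs/2 = 15 Hz, appears at 4 Hz.
86 Hz mod fs = 26 Hz.
26 Hz > fs/2 = 15 Hz, folds to fs − 26 Hz = 4 Hz.
130 Hz mod fs = 10 Hz.
10 Hz ≤ fs/2 = 15 Hz, appears at 10 Hz.
Distinct values: {4 Hz, 10 Hz} → 2.

2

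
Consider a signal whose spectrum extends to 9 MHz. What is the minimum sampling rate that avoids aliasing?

18 MHz

Nyquist rate = 2 × 9 MHz = 18 MHz.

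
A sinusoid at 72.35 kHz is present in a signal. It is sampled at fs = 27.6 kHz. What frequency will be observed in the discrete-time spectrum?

10.45 kHz

72.35 kHz mod fs = 17.15 kHz.
17.15 kHz > fs/2 = 13.8 kHz, folds to fs − 17.15 kHz = 10.45 kHz.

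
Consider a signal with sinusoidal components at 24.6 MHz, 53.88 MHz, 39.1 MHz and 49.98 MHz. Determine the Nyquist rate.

107.76 MHz

Highest-frequency component: 53.88 MHz.
Nyquist rate = 2 × 53.88 MHz = 107.76 MHz.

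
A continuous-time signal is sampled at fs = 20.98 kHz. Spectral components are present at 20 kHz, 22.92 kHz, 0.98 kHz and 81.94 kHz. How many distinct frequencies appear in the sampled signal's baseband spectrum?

fs/2 = 10.49 kHz.
20 kHz > fs/2 = 10.49 kHz, folds to fs − 20 kHz = 0.98 kHz.
22.92 kHz mod fs = 1.94 kHz.
1.94 kHz ≤ fs/2 = 10.49 kHz, appears at 1.94 kHz.
0.98 kHz ≤ fs/2 = 10.49 kHz, passes unchanged.
81.94 kHz mod fs = 19 kHz.
19 kHz > fs/2 = 10.49 kHz, folds to fs − 19 kHz = 1.98 kHz.
Distinct values: {0.98 kHz, 1.94 kHz, 1.98 kHz} → 3.

3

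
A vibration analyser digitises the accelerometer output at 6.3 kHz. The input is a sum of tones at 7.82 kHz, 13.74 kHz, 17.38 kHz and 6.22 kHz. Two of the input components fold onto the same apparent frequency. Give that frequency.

fs/2 = 3.15 kHz.
7.82 kHz mod fs = 1.52 kHz.
1.52 kHz ≤ fs/2 = 3.15 kHz, appears at 1.52 kHz.
13.74 kHz mod fs = 1.14 kHz.
1.14 kHz ≤ fs/2 = 3.15 kHz, appears at 1.14 kHz.
17.38 kHz mod fs = 4.78 kHz.
4.78 kHz > fs/2 = 3.15 kHz, folds to fs − 4.78 kHz = 1.52 kHz.
6.22 kHz > fs/2 = 3.15 kHz, folds to fs − 6.22 kHz = 0.08 kHz.
7.82 kHz and 17.38 kHz both map to 1.52 kHz.

1.52 kHz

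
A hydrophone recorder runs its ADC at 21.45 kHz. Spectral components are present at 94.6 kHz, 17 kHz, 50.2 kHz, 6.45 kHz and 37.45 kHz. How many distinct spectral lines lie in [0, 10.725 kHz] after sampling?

fs/2 = 10.725 kHz.
94.6 kHz mod fs = 8.8 kHz.
8.8 kHz ≤ fs/2 = 10.725 kHz, appears at 8.8 kHz.
17 kHz > fs/2 = 10.725 kHz, folds to fs − 17 kHz = 4.45 kHz.
50.2 kHz mod fs = 7.3 kHz.
7.3 kHz ≤ fs/2 = 10.725 kHz, appears at 7.3 kHz.
6.45 kHz ≤ fs/2 = 10.725 kHz, passes unchanged.
37.45 kHz mod fs = 16 kHz.
16 kHz > fs/2 = 10.725 kHz, folds to fs − 16 kHz = 5.45 kHz.
Distinct values: {4.45 kHz, 5.45 kHz, 6.45 kHz, 7.3 kHz, 8.8 kHz} → 5.

5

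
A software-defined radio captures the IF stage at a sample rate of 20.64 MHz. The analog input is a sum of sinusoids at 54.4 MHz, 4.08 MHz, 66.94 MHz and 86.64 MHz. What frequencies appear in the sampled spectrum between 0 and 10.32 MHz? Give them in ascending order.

4.08 MHz, 5.02 MHz, 7.52 MHz

fs/2 = 10.32 MHz.
54.4 MHz mod fs = 13.12 MHz.
13.12 MHz > fs/2 = 10.32 MHz, folds to fs − 13.12 MHz = 7.52 MHz.
4.08 MHz ≤ fs/2 = 10.32 MHz, passes unchanged.
66.94 MHz mod fs = 5.02 MHz.
5.02 MHz ≤ fs/2 = 10.32 MHz, appears at 5.02 MHz.
86.64 MHz mod fs = 4.08 MHz.
4.08 MHz ≤ fs/2 = 10.32 MHz, appears at 4.08 MHz.
Distinct values: {4.08 MHz, 5.02 MHz, 7.52 MHz}.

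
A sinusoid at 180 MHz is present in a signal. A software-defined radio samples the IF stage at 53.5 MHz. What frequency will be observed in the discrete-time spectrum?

180 MHz mod fs = 19.5 MHz.
19.5 MHz ≤ fs/2 = 26.75 MHz, appears at 19.5 MHz.

19.5 MHz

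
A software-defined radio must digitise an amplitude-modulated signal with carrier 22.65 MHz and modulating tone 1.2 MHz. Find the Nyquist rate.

AM sidebands sit at fc ± fm = 21.45 MHz and 23.85 MHz.
Highest-frequency component: 23.85 MHz.
Nyquist rate = 2 × 23.85 MHz = 47.7 MHz.

47.7 MHz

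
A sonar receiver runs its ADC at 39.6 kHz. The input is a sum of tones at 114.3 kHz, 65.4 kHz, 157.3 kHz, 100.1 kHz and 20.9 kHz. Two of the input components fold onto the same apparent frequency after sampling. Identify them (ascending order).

20.9 kHz, 100.1 kHz

fs/2 = 19.8 kHz.
114.3 kHz mod fs = 35.1 kHz.
35.1 kHz > fs/2 = 19.8 kHz, folds to fs − 35.1 kHz = 4.5 kHz.
65.4 kHz mod fs = 25.8 kHz.
25.8 kHz > fs/2 = 19.8 kHz, folds to fs − 25.8 kHz = 13.8 kHz.
157.3 kHz mod fs = 38.5 kHz.
38.5 kHz > fs/2 = 19.8 kHz, folds to fs − 38.5 kHz = 1.1 kHz.
100.1 kHz mod fs = 20.9 kHz.
20.9 kHz > fs/2 = 19.8 kHz, folds to fs − 20.9 kHz = 18.7 kHz.
20.9 kHz > fs/2 = 19.8 kHz, folds to fs − 20.9 kHz = 18.7 kHz.
20.9 kHz and 100.1 kHz both map to 18.7 kHz.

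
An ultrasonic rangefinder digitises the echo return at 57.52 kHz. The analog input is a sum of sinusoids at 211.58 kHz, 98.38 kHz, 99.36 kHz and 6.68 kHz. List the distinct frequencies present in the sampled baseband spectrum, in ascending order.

6.68 kHz, 15.68 kHz, 16.66 kHz, 18.5 kHz

fs/2 = 28.76 kHz.
211.58 kHz mod fs = 39.02 kHz.
39.02 kHz > fs/2 = 28.76 kHz, folds to fs − 39.02 kHz = 18.5 kHz.
98.38 kHz mod fs = 40.86 kHz.
40.86 kHz > fs/2 = 28.76 kHz, folds to fs − 40.86 kHz = 16.66 kHz.
99.36 kHz mod fs = 41.84 kHz.
41.84 kHz > fs/2 = 28.76 kHz, folds to fs − 41.84 kHz = 15.68 kHz.
6.68 kHz ≤ fs/2 = 28.76 kHz, passes unchanged.
Distinct values: {6.68 kHz, 15.68 kHz, 16.66 kHz, 18.5 kHz}.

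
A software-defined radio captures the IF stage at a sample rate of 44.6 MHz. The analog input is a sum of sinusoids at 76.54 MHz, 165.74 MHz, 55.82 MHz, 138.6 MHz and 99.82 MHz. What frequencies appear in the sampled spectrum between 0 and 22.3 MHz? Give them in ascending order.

4.8 MHz, 10.62 MHz, 11.22 MHz, 12.66 MHz

fs/2 = 22.3 MHz.
76.54 MHz mod fs = 31.94 MHz.
31.94 MHz > fs/2 = 22.3 MHz, folds to fs − 31.94 MHz = 12.66 MHz.
165.74 MHz mod fs = 31.94 MHz.
31.94 MHz > fs/2 = 22.3 MHz, folds to fs − 31.94 MHz = 12.66 MHz.
55.82 MHz mod fs = 11.22 MHz.
11.22 MHz ≤ fs/2 = 22.3 MHz, appears at 11.22 MHz.
138.6 MHz mod fs = 4.8 MHz.
4.8 MHz ≤ fs/2 = 22.3 MHz, appears at 4.8 MHz.
99.82 MHz mod fs = 10.62 MHz.
10.62 MHz ≤ fs/2 = 22.3 MHz, appears at 10.62 MHz.
Distinct values: {4.8 MHz, 10.62 MHz, 11.22 MHz, 12.66 MHz}.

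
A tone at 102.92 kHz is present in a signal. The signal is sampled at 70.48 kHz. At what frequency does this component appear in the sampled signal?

102.92 kHz mod fs = 32.44 kHz.
32.44 kHz ≤ fs/2 = 35.24 kHz, appears at 32.44 kHz.

32.44 kHz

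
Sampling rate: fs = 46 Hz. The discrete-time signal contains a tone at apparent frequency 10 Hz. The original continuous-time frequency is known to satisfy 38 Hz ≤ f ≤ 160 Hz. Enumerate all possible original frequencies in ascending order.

Frequencies that alias to 10 Hz are k·fs ± 10 Hz for integer k ≥ 0.
k=0: 10 Hz.
k=1: 36 Hz, 56 Hz.
k=2: 82 Hz, 102 Hz.
k=3: 128 Hz, 148 Hz.
k=4: 174 Hz, 194 Hz.
Within [38 Hz, 160 Hz]: 56 Hz, 82 Hz, 102 Hz, 128 Hz, 148 Hz.

56 Hz, 82 Hz, 102 Hz, 128 Hz, 148 Hz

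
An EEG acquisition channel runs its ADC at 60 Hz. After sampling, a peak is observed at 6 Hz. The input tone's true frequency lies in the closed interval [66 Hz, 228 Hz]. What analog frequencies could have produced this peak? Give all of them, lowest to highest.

Frequencies that alias to 6 Hz are k·fs ± 6 Hz for integer k ≥ 0.
k=0: 6 Hz.
k=1: 54 Hz, 66 Hz.
k=2: 114 Hz, 126 Hz.
k=3: 174 Hz, 186 Hz.
k=4: 234 Hz, 246 Hz.
Within [66 Hz, 228 Hz]: 66 Hz, 114 Hz, 126 Hz, 174 Hz, 186 Hz.

66 Hz, 114 Hz, 126 Hz, 174 Hz, 186 Hz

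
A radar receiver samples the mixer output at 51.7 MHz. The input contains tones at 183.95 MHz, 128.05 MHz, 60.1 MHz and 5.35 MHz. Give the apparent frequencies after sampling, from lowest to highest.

5.35 MHz, 8.4 MHz, 22.85 MHz, 24.65 MHz

fs/2 = 25.85 MHz.
183.95 MHz mod fs = 28.85 MHz.
28.85 MHz > fs/2 = 25.85 MHz, folds to fs − 28.85 MHz = 22.85 MHz.
128.05 MHz mod fs = 24.65 MHz.
24.65 MHz ≤ fs/2 = 25.85 MHz, appears at 24.65 MHz.
60.1 MHz mod fs = 8.4 MHz.
8.4 MHz ≤ fs/2 = 25.85 MHz, appears at 8.4 MHz.
5.35 MHz ≤ fs/2 = 25.85 MHz, passes unchanged.
Distinct values: {5.35 MHz, 8.4 MHz, 22.85 MHz, 24.65 MHz}.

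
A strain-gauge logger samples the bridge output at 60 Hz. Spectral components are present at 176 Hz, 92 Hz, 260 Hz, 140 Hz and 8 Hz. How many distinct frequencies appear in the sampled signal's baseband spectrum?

fs/2 = 30 Hz.
176 Hz mod fs = 56 Hz.
56 Hz > fs/2 = 30 Hz, folds to fs − 56 Hz = 4 Hz.
92 Hz mod fs = 32 Hz.
32 Hz > fs/2 = 30 Hz, folds to fs − 32 Hz = 28 Hz.
260 Hz mod fs = 20 Hz.
20 Hz ≤ fs/2 = 30 Hz, appears at 20 Hz.
140 Hz mod fs = 20 Hz.
20 Hz ≤ fs/2 = 30 Hz, appears at 20 Hz.
8 Hz ≤ fs/2 = 30 Hz, passes unchanged.
Distinct values: {4 Hz, 8 Hz, 20 Hz, 28 Hz} → 4.

4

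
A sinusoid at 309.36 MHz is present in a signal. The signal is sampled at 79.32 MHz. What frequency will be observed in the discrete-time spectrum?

309.36 MHz mod fs = 71.4 MHz.
71.4 MHz > fs/2 = 39.66 MHz, folds to fs − 71.4 MHz = 7.92 MHz.

7.92 MHz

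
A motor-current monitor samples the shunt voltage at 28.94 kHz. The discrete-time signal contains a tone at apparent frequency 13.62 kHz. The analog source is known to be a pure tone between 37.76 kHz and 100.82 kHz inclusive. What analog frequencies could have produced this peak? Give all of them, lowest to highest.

Frequencies that alias to 13.62 kHz are k·fs ± 13.62 kHz for integer k ≥ 0.
k=0: 13.62 kHz.
k=1: 15.32 kHz, 42.56 kHz.
k=2: 44.26 kHz, 71.5 kHz.
k=3: 73.2 kHz, 100.44 kHz.
k=4: 102.14 kHz, 129.38 kHz.
Within [37.76 kHz, 100.82 kHz]: 42.56 kHz, 44.26 kHz, 71.5 kHz, 73.2 kHz, 100.44 kHz.

42.56 kHz, 44.26 kHz, 71.5 kHz, 73.2 kHz, 100.44 kHz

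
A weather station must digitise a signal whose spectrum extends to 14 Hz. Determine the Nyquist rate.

Nyquist rate = 2 × 14 Hz = 28 Hz.

28 Hz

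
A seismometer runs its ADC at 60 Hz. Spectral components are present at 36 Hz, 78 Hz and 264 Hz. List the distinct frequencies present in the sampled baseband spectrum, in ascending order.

18 Hz, 24 Hz

fs/2 = 30 Hz.
36 Hz > fs/2 = 30 Hz, folds to fs − 36 Hz = 24 Hz.
78 Hz mod fs = 18 Hz.
18 Hz ≤ fs/2 = 30 Hz, appears at 18 Hz.
264 Hz mod fs = 24 Hz.
24 Hz ≤ fs/2 = 30 Hz, appears at 24 Hz.
Distinct values: {18 Hz, 24 Hz}.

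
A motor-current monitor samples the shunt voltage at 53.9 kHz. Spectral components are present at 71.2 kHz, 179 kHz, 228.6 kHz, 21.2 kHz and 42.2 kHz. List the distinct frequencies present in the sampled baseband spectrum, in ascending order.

11.7 kHz, 13 kHz, 17.3 kHz, 21.2 kHz

fs/2 = 26.95 kHz.
71.2 kHz mod fs = 17.3 kHz.
17.3 kHz ≤ fs/2 = 26.95 kHz, appears at 17.3 kHz.
179 kHz mod fs = 17.3 kHz.
17.3 kHz ≤ fs/2 = 26.95 kHz, appears at 17.3 kHz.
228.6 kHz mod fs = 13 kHz.
13 kHz ≤ fs/2 = 26.95 kHz, appears at 13 kHz.
21.2 kHz ≤ fs/2 = 26.95 kHz, passes unchanged.
42.2 kHz > fs/2 = 26.95 kHz, folds to fs − 42.2 kHz = 11.7 kHz.
Distinct values: {11.7 kHz, 13 kHz, 17.3 kHz, 21.2 kHz}.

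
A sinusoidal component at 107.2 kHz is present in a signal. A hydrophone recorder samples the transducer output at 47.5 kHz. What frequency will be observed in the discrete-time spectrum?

107.2 kHz mod fs = 12.2 kHz.
12.2 kHz ≤ fs/2 = 23.75 kHz, appears at 12.2 kHz.

12.2 kHz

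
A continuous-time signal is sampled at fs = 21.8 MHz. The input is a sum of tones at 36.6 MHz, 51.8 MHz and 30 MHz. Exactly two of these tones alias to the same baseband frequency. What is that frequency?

8.2 MHz

fs/2 = 10.9 MHz.
36.6 MHz mod fs = 14.8 MHz.
14.8 MHz > fs/2 = 10.9 MHz, folds to fs − 14.8 MHz = 7 MHz.
51.8 MHz mod fs = 8.2 MHz.
8.2 MHz ≤ fs/2 = 10.9 MHz, appears at 8.2 MHz.
30 MHz mod fs = 8.2 MHz.
8.2 MHz ≤ fs/2 = 10.9 MHz, appears at 8.2 MHz.
30 MHz and 51.8 MHz both map to 8.2 MHz.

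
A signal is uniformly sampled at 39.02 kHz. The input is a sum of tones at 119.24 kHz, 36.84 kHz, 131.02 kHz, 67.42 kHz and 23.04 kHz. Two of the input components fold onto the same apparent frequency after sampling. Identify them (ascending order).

fs/2 = 19.51 kHz.
119.24 kHz mod fs = 2.18 kHz.
2.18 kHz ≤ fs/2 = 19.51 kHz, appears at 2.18 kHz.
36.84 kHz > fs/2 = 19.51 kHz, folds to fs − 36.84 kHz = 2.18 kHz.
131.02 kHz mod fs = 13.96 kHz.
13.96 kHz ≤ fs/2 = 19.51 kHz, appears at 13.96 kHz.
67.42 kHz mod fs = 28.4 kHz.
28.4 kHz > fs/2 = 19.51 kHz, folds to fs − 28.4 kHz = 10.62 kHz.
23.04 kHz > fs/2 = 19.51 kHz, folds to fs − 23.04 kHz = 15.98 kHz.
36.84 kHz and 119.24 kHz both map to 2.18 kHz.

36.84 kHz, 119.24 kHz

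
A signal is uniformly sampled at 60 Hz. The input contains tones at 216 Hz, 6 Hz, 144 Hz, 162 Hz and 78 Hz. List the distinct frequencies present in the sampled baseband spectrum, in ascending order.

fs/2 = 30 Hz.
216 Hz mod fs = 36 Hz.
36 Hz > fs/2 = 30 Hz, folds to fs − 36 Hz = 24 Hz.
6 Hz ≤ fs/2 = 30 Hz, passes unchanged.
144 Hz mod fs = 24 Hz.
24 Hz ≤ fs/2 = 30 Hz, appears at 24 Hz.
162 Hz mod fs = 42 Hz.
42 Hz > fs/2 = 30 Hz, folds to fs − 42 Hz = 18 Hz.
78 Hz mod fs = 18 Hz.
18 Hz ≤ fs/2 = 30 Hz, appears at 18 Hz.
Distinct values: {6 Hz, 18 Hz, 24 Hz}.

6 Hz, 18 Hz, 24 Hz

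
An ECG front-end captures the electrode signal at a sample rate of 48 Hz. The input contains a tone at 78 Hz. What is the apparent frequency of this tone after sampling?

18 Hz

78 Hz mod fs = 30 Hz.
30 Hz > fs/2 = 24 Hz, folds to fs − 30 Hz = 18 Hz.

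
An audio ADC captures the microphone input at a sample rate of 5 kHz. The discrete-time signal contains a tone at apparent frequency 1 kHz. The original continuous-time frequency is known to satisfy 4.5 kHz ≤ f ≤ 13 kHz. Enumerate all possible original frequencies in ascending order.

6 kHz, 9 kHz, 11 kHz

Frequencies that alias to 1 kHz are k·fs ± 1 kHz for integer k ≥ 0.
k=0: 1 kHz.
k=1: 4 kHz, 6 kHz.
k=2: 9 kHz, 11 kHz.
k=3: 14 kHz, 16 kHz.
Within [4.5 kHz, 13 kHz]: 6 kHz, 9 kHz, 11 kHz.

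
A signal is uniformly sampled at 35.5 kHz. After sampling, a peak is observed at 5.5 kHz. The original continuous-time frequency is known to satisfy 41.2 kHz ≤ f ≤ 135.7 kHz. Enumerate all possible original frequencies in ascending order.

65.5 kHz, 76.5 kHz, 101 kHz, 112 kHz

Frequencies that alias to 5.5 kHz are k·fs ± 5.5 kHz for integer k ≥ 0.
k=0: 5.5 kHz.
k=1: 30 kHz, 41 kHz.
k=2: 65.5 kHz, 76.5 kHz.
k=3: 101 kHz, 112 kHz.
k=4: 136.5 kHz, 147.5 kHz.
Within [41.2 kHz, 135.7 kHz]: 65.5 kHz, 76.5 kHz, 101 kHz, 112 kHz.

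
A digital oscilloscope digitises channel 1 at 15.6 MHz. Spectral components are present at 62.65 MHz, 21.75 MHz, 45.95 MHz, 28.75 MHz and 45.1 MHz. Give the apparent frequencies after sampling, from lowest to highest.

0.25 MHz, 0.85 MHz, 1.7 MHz, 2.45 MHz, 6.15 MHz

fs/2 = 7.8 MHz.
62.65 MHz mod fs = 0.25 MHz.
0.25 MHz ≤ fs/2 = 7.8 MHz, appears at 0.25 MHz.
21.75 MHz mod fs = 6.15 MHz.
6.15 MHz ≤ fs/2 = 7.8 MHz, appears at 6.15 MHz.
45.95 MHz mod fs = 14.75 MHz.
14.75 MHz > fs/2 = 7.8 MHz, folds to fs − 14.75 MHz = 0.85 MHz.
28.75 MHz mod fs = 13.15 MHz.
13.15 MHz > fs/2 = 7.8 MHz, folds to fs − 13.15 MHz = 2.45 MHz.
45.1 MHz mod fs = 13.9 MHz.
13.9 MHz > fs/2 = 7.8 MHz, folds to fs − 13.9 MHz = 1.7 MHz.
Distinct values: {0.25 MHz, 0.85 MHz, 1.7 MHz, 2.45 MHz, 6.15 MHz}.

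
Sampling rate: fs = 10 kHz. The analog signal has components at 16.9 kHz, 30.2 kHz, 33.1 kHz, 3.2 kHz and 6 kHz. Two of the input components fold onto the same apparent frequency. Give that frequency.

3.1 kHz

fs/2 = 5 kHz.
16.9 kHz mod fs = 6.9 kHz.
6.9 kHz > fs/2 = 5 kHz, folds to fs − 6.9 kHz = 3.1 kHz.
30.2 kHz mod fs = 0.2 kHz.
0.2 kHz ≤ fs/2 = 5 kHz, appears at 0.2 kHz.
33.1 kHz mod fs = 3.1 kHz.
3.1 kHz ≤ fs/2 = 5 kHz, appears at 3.1 kHz.
3.2 kHz ≤ fs/2 = 5 kHz, passes unchanged.
6 kHz > fs/2 = 5 kHz, folds to fs − 6 kHz = 4 kHz.
16.9 kHz and 33.1 kHz both map to 3.1 kHz.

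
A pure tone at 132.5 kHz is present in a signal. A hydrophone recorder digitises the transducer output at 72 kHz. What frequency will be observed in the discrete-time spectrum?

11.5 kHz

132.5 kHz mod fs = 60.5 kHz.
60.5 kHz > fs/2 = 36 kHz, folds to fs − 60.5 kHz = 11.5 kHz.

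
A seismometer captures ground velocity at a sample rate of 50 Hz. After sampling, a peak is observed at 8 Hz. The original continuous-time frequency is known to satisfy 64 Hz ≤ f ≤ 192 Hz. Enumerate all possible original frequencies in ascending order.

Frequencies that alias to 8 Hz are k·fs ± 8 Hz for integer k ≥ 0.
k=0: 8 Hz.
k=1: 42 Hz, 58 Hz.
k=2: 92 Hz, 108 Hz.
k=3: 142 Hz, 158 Hz.
k=4: 192 Hz, 208 Hz.
k=5: 242 Hz, 258 Hz.
Within [64 Hz, 192 Hz]: 92 Hz, 108 Hz, 142 Hz, 158 Hz, 192 Hz.

92 Hz, 108 Hz, 142 Hz, 158 Hz, 192 Hz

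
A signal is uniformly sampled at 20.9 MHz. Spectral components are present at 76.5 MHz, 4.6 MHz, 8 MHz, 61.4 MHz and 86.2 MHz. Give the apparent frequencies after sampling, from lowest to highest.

fs/2 = 10.45 MHz.
76.5 MHz mod fs = 13.8 MHz.
13.8 MHz > fs/2 = 10.45 MHz, folds to fs − 13.8 MHz = 7.1 MHz.
4.6 MHz ≤ fs/2 = 10.45 MHz, passes unchanged.
8 MHz ≤ fs/2 = 10.45 MHz, passes unchanged.
61.4 MHz mod fs = 19.6 MHz.
19.6 MHz > fs/2 = 10.45 MHz, folds to fs − 19.6 MHz = 1.3 MHz.
86.2 MHz mod fs = 2.6 MHz.
2.6 MHz ≤ fs/2 = 10.45 MHz, appears at 2.6 MHz.
Distinct values: {1.3 MHz, 2.6 MHz, 4.6 MHz, 7.1 MHz, 8 MHz}.

1.3 MHz, 2.6 MHz, 4.6 MHz, 7.1 MHz, 8 MHz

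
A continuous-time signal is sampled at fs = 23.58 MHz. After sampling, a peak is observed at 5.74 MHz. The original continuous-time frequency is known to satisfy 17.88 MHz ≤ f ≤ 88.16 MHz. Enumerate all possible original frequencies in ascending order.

Frequencies that alias to 5.74 MHz are k·fs ± 5.74 MHz for integer k ≥ 0.
k=0: 5.74 MHz.
k=1: 17.84 MHz, 29.32 MHz.
k=2: 41.42 MHz, 52.9 MHz.
k=3: 65 MHz, 76.48 MHz.
k=4: 88.58 MHz, 100.06 MHz.
Within [17.88 MHz, 88.16 MHz]: 29.32 MHz, 41.42 MHz, 52.9 MHz, 65 MHz, 76.48 MHz.

29.32 MHz, 41.42 MHz, 52.9 MHz, 65 MHz, 76.48 MHz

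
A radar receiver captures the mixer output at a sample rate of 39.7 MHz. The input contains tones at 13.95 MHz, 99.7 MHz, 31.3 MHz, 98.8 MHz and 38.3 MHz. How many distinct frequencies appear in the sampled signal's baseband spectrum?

fs/2 = 19.85 MHz.
13.95 MHz ≤ fs/2 = 19.85 MHz, passes unchanged.
99.7 MHz mod fs = 20.3 MHz.
20.3 MHz > fs/2 = 19.85 MHz, folds to fs − 20.3 MHz = 19.4 MHz.
31.3 MHz > fs/2 = 19.85 MHz, folds to fs − 31.3 MHz = 8.4 MHz.
98.8 MHz mod fs = 19.4 MHz.
19.4 MHz ≤ fs/2 = 19.85 MHz, appears at 19.4 MHz.
38.3 MHz > fs/2 = 19.85 MHz, folds to fs − 38.3 MHz = 1.4 MHz.
Distinct values: {1.4 MHz, 8.4 MHz, 13.95 MHz, 19.4 MHz} → 4.

4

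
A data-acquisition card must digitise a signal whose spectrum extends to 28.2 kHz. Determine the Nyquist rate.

Nyquist rate = 2 × 28.2 kHz = 56.4 kHz.

56.4 kHz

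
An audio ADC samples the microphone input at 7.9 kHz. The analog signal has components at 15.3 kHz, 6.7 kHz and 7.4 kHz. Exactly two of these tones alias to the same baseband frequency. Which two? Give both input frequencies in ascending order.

7.4 kHz, 15.3 kHz

fs/2 = 3.95 kHz.
15.3 kHz mod fs = 7.4 kHz.
7.4 kHz > fs/2 = 3.95 kHz, folds to fs − 7.4 kHz = 0.5 kHz.
6.7 kHz > fs/2 = 3.95 kHz, folds to fs − 6.7 kHz = 1.2 kHz.
7.4 kHz > fs/2 = 3.95 kHz, folds to fs − 7.4 kHz = 0.5 kHz.
7.4 kHz and 15.3 kHz both map to 0.5 kHz.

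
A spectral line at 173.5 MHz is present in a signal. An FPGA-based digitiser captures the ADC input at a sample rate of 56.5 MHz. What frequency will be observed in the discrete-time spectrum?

4 MHz

173.5 MHz mod fs = 4 MHz.
4 MHz ≤ fs/2 = 28.25 MHz, appears at 4 MHz.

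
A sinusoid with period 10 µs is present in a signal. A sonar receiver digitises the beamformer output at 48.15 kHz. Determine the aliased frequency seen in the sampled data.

3.7 kHz

T = 10 µs → f = 1/T = 100 kHz.
100 kHz mod fs = 3.7 kHz.
3.7 kHz ≤ fs/2 = 24.075 kHz, appears at 3.7 kHz.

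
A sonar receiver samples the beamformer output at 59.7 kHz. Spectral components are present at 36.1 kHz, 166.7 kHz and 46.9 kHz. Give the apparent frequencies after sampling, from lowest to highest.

12.4 kHz, 12.8 kHz, 23.6 kHz

fs/2 = 29.85 kHz.
36.1 kHz > fs/2 = 29.85 kHz, folds to fs − 36.1 kHz = 23.6 kHz.
166.7 kHz mod fs = 47.3 kHz.
47.3 kHz > fs/2 = 29.85 kHz, folds to fs − 47.3 kHz = 12.4 kHz.
46.9 kHz > fs/2 = 29.85 kHz, folds to fs − 46.9 kHz = 12.8 kHz.
Distinct values: {12.4 kHz, 12.8 kHz, 23.6 kHz}.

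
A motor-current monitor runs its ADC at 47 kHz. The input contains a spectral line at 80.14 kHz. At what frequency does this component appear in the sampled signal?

80.14 kHz mod fs = 33.14 kHz.
33.14 kHz > fs/2 = 23.5 kHz, folds to fs − 33.14 kHz = 13.86 kHz.

13.86 kHz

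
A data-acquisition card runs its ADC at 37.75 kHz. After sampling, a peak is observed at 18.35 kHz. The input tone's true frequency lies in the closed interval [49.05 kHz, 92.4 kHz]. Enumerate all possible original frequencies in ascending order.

56.1 kHz, 57.15 kHz

Frequencies that alias to 18.35 kHz are k·fs ± 18.35 kHz for integer k ≥ 0.
k=0: 18.35 kHz.
k=1: 19.4 kHz, 56.1 kHz.
k=2: 57.15 kHz, 93.85 kHz.
k=3: 94.9 kHz, 131.6 kHz.
Within [49.05 kHz, 92.4 kHz]: 56.1 kHz, 57.15 kHz.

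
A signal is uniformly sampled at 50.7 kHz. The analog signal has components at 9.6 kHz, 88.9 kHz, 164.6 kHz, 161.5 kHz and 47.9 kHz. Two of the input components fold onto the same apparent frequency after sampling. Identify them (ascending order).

fs/2 = 25.35 kHz.
9.6 kHz ≤ fs/2 = 25.35 kHz, passes unchanged.
88.9 kHz mod fs = 38.2 kHz.
38.2 kHz > fs/2 = 25.35 kHz, folds to fs − 38.2 kHz = 12.5 kHz.
164.6 kHz mod fs = 12.5 kHz.
12.5 kHz ≤ fs/2 = 25.35 kHz, appears at 12.5 kHz.
161.5 kHz mod fs = 9.4 kHz.
9.4 kHz ≤ fs/2 = 25.35 kHz, appears at 9.4 kHz.
47.9 kHz > fs/2 = 25.35 kHz, folds to fs − 47.9 kHz = 2.8 kHz.
88.9 kHz and 164.6 kHz both map to 12.5 kHz.

88.9 kHz, 164.6 kHz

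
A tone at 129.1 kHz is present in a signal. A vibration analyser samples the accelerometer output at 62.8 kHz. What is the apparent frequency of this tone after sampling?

129.1 kHz mod fs = 3.5 kHz.
3.5 kHz ≤ fs/2 = 31.4 kHz, appears at 3.5 kHz.

3.5 kHz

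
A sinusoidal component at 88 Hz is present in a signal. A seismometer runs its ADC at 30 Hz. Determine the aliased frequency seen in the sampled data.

2 Hz

88 Hz mod fs = 28 Hz.
28 Hz > fs/2 = 15 Hz, folds to fs − 28 Hz = 2 Hz.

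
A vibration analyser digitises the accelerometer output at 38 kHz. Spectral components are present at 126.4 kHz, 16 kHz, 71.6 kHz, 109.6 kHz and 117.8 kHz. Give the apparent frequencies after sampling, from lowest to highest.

fs/2 = 19 kHz.
126.4 kHz mod fs = 12.4 kHz.
12.4 kHz ≤ fs/2 = 19 kHz, appears at 12.4 kHz.
16 kHz ≤ fs/2 = 19 kHz, passes unchanged.
71.6 kHz mod fs = 33.6 kHz.
33.6 kHz > fs/2 = 19 kHz, folds to fs − 33.6 kHz = 4.4 kHz.
109.6 kHz mod fs = 33.6 kHz.
33.6 kHz > fs/2 = 19 kHz, folds to fs − 33.6 kHz = 4.4 kHz.
117.8 kHz mod fs = 3.8 kHz.
3.8 kHz ≤ fs/2 = 19 kHz, appears at 3.8 kHz.
Distinct values: {3.8 kHz, 4.4 kHz, 12.4 kHz, 16 kHz}.

3.8 kHz, 4.4 kHz, 12.4 kHz, 16 kHz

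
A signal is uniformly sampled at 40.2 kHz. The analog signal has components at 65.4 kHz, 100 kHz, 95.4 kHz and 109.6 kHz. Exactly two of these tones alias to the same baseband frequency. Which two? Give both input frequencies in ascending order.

65.4 kHz, 95.4 kHz

fs/2 = 20.1 kHz.
65.4 kHz mod fs = 25.2 kHz.
25.2 kHz > fs/2 = 20.1 kHz, folds to fs − 25.2 kHz = 15 kHz.
100 kHz mod fs = 19.6 kHz.
19.6 kHz ≤ fs/2 = 20.1 kHz, appears at 19.6 kHz.
95.4 kHz mod fs = 15 kHz.
15 kHz ≤ fs/2 = 20.1 kHz, appears at 15 kHz.
109.6 kHz mod fs = 29.2 kHz.
29.2 kHz > fs/2 = 20.1 kHz, folds to fs − 29.2 kHz = 11 kHz.
65.4 kHz and 95.4 kHz both map to 15 kHz.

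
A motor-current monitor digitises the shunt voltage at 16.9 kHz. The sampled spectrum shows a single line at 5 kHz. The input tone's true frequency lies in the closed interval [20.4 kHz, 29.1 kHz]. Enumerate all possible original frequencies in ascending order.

21.9 kHz, 28.8 kHz

Frequencies that alias to 5 kHz are k·fs ± 5 kHz for integer k ≥ 0.
k=0: 5 kHz.
k=1: 11.9 kHz, 21.9 kHz.
k=2: 28.8 kHz, 38.8 kHz.
k=3: 45.7 kHz, 55.7 kHz.
Within [20.4 kHz, 29.1 kHz]: 21.9 kHz, 28.8 kHz.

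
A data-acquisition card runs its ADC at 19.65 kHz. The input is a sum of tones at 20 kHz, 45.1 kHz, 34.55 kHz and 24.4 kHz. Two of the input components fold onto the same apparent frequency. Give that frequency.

4.75 kHz

fs/2 = 9.825 kHz.
20 kHz mod fs = 0.35 kHz.
0.35 kHz ≤ fs/2 = 9.825 kHz, appears at 0.35 kHz.
45.1 kHz mod fs = 5.8 kHz.
5.8 kHz ≤ fs/2 = 9.825 kHz, appears at 5.8 kHz.
34.55 kHz mod fs = 14.9 kHz.
14.9 kHz > fs/2 = 9.825 kHz, folds to fs − 14.9 kHz = 4.75 kHz.
24.4 kHz mod fs = 4.75 kHz.
4.75 kHz ≤ fs/2 = 9.825 kHz, appears at 4.75 kHz.
24.4 kHz and 34.55 kHz both map to 4.75 kHz.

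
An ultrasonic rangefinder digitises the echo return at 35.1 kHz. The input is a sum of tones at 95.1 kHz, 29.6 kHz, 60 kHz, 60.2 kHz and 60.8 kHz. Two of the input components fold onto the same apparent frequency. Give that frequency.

fs/2 = 17.55 kHz.
95.1 kHz mod fs = 24.9 kHz.
24.9 kHz > fs/2 = 17.55 kHz, folds to fs − 24.9 kHz = 10.2 kHz.
29.6 kHz > fs/2 = 17.55 kHz, folds to fs − 29.6 kHz = 5.5 kHz.
60 kHz mod fs = 24.9 kHz.
24.9 kHz > fs/2 = 17.55 kHz, folds to fs − 24.9 kHz = 10.2 kHz.
60.2 kHz mod fs = 25.1 kHz.
25.1 kHz > fs/2 = 17.55 kHz, folds to fs − 25.1 kHz = 10 kHz.
60.8 kHz mod fs = 25.7 kHz.
25.7 kHz > fs/2 = 17.55 kHz, folds to fs − 25.7 kHz = 9.4 kHz.
60 kHz and 95.1 kHz both map to 10.2 kHz.

10.2 kHz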